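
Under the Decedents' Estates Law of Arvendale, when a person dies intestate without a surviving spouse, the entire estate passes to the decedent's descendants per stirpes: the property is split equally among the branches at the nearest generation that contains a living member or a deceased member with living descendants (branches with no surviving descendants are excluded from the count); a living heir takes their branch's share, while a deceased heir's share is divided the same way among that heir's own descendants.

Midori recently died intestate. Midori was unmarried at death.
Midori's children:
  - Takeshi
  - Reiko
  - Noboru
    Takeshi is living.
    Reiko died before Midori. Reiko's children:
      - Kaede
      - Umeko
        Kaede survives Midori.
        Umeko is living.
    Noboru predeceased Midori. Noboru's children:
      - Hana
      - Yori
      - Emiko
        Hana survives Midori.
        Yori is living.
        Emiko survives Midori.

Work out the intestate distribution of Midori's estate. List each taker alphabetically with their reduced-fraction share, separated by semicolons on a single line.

Emiko 1/9; Hana 1/9; Kaede 1/6; Takeshi 1/3; Umeko 1/6; Yori 1/9

There is no surviving spouse, so the entire estate passes to Midori's descendants per stirpes.
The estate is divided into 3 equal shares of 1/3 among Takeshi, Reiko, Noboru.
Takeshi is living and takes 1/3.
Reiko predeceased; the 1/3 allotted to Reiko's branch passes to Reiko's issue by representation.
The 1/3 is divided into 2 equal shares of 1/6 among Kaede, Umeko.
Kaede is living and takes 1/6.
Umeko is living and takes 1/6.
Noboru predeceased; the 1/3 allotted to Noboru's branch passes to Noboru's issue by representation.
The 1/3 is divided into 3 equal shares of 1/9 among Hana, Yori, Emiko.
Hana is living and takes 1/9.
Yori is living and takes 1/9.
Emiko is living and takes 1/9.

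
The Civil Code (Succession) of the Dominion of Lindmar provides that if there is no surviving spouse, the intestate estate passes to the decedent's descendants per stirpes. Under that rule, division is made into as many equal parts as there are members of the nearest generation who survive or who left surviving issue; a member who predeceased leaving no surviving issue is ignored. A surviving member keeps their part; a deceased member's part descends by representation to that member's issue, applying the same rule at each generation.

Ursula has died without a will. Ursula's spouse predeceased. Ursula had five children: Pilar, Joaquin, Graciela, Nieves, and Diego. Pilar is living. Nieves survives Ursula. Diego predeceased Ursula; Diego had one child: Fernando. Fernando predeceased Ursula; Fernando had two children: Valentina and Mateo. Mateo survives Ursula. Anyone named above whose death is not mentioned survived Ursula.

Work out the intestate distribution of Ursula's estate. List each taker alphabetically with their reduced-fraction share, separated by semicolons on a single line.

Graciela 1/5; Joaquin 1/5; Mateo 1/10; Nieves 1/5; Pilar 1/5; Valentina 1/10

There is no surviving spouse, so the entire estate passes to Ursula's descendants per stirpes.
The estate is divided into 5 equal shares of 1/5 among Pilar, Joaquin, Graciela, Nieves, Diego.
Pilar is living and takes 1/5.
Joaquin is living and takes 1/5.
Graciela is living and takes 1/5.
Nieves is living and takes 1/5.
Diego predeceased; the 1/5 allotted to Diego's branch passes to Diego's issue by representation.
Fernando's line is the sole branch at this level, so the full 1/5 passes to Fernando's issue by representation.
The 1/5 is divided into 2 equal shares of 1/10 among Valentina, Mateo.
Valentina is living and takes 1/10.
Mateo is living and takes 1/10.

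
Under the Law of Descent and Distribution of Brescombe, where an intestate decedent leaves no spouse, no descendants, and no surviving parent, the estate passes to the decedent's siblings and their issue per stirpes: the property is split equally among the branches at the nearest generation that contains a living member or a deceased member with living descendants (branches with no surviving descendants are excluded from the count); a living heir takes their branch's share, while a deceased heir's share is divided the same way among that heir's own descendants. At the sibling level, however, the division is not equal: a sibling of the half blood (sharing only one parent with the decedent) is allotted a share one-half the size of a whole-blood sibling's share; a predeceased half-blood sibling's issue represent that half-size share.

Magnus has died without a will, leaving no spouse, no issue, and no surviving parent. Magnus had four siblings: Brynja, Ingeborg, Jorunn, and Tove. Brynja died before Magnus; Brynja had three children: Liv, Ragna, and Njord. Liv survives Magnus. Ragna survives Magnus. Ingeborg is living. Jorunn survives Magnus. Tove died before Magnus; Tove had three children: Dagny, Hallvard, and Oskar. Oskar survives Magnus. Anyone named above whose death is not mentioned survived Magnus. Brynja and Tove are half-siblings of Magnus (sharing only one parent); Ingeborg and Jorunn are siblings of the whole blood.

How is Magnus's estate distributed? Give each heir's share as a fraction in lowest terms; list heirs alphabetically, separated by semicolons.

Dagny 1/18; Hallvard 1/18; Ingeborg 1/3; Jorunn 1/3; Liv 1/18; Njord 1/18; Oskar 1/18; Ragna 1/18

No spouse, descendants, or parent survives, so the estate passes to Magnus's siblings per stirpes.
Half-blood siblings count for one-half the weight of whole-blood siblings at the initial division.
Dividing 1 in proportion to weights (total weight 3): Brynja (weight 1/2) → 1/6; Ingeborg (weight 1) → 1/3; Jorunn (weight 1) → 1/3; Tove (weight 1/2) → 1/6.
Brynja predeceased; the 1/6 allotted to Brynja's branch passes to Brynja's issue by representation.
The 1/6 is divided into 3 equal shares of 1/18 among Liv, Ragna, Njord.
Liv is living and takes 1/18.
Ragna is living and takes 1/18.
Njord is living and takes 1/18.
Ingeborg is living and takes 1/3.
Jorunn is living and takes 1/3.
Tove predeceased; the 1/6 allotted to Tove's branch passes to Tove's issue by representation.
The 1/6 is divided into 3 equal shares of 1/18 among Dagny, Hallvard, Oskar.
Dagny is living and takes 1/18.
Hallvard is living and takes 1/18.
Oskar is living and takes 1/18.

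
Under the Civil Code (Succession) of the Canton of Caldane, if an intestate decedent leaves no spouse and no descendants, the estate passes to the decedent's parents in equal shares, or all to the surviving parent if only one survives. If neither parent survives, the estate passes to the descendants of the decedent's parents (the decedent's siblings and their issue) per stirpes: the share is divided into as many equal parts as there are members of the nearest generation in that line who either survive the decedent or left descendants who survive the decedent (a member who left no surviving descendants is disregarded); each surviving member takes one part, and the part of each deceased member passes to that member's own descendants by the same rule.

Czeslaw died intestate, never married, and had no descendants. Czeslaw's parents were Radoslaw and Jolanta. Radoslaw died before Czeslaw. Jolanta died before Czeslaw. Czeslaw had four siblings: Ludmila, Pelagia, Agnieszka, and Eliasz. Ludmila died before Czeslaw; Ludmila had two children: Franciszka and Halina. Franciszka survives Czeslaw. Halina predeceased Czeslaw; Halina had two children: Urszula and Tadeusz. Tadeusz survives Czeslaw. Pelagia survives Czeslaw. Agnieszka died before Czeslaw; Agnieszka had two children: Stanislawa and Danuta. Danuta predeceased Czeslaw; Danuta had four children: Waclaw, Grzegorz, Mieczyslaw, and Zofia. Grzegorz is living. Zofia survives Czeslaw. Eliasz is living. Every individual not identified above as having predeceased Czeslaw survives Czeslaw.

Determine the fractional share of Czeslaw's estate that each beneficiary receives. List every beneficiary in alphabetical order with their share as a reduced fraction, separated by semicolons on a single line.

Eliasz 1/4; Franciszka 1/8; Grzegorz 1/32; Mieczyslaw 1/32; Pelagia 1/4; Stanislawa 1/8; Tadeusz 1/16; Urszula 1/16; Waclaw 1/32; Zofia 1/32

Neither parent survives and there are no descendants, so the estate passes to Czeslaw's siblings and their issue per stirpes.
The estate is divided into 4 equal shares of 1/4 among Ludmila, Pelagia, Agnieszka, Eliasz.
Ludmila predeceased; the 1/4 allotted to Ludmila's branch passes to Ludmila's issue by representation.
The 1/4 is divided into 2 equal shares of 1/8 among Franciszka, Halina.
Franciszka is living and takes 1/8.
Halina predeceased; the 1/8 allotted to Halina's branch passes to Halina's issue by representation.
The 1/8 is divided into 2 equal shares of 1/16 among Urszula, Tadeusz.
Urszula is living and takes 1/16.
Tadeusz is living and takes 1/16.
Pelagia is living and takes 1/4.
Agnieszka predeceased; the 1/4 allotted to Agnieszka's branch passes to Agnieszka's issue by representation.
The 1/4 is divided into 2 equal shares of 1/8 among Stanislawa, Danuta.
Stanislawa is living and takes 1/8.
Danuta predeceased; the 1/8 allotted to Danuta's branch passes to Danuta's issue by representation.
The 1/8 is divided into 4 equal shares of 1/32 among Waclaw, Grzegorz, Mieczyslaw, Zofia.
Waclaw is living and takes 1/32.
Grzegorz is living and takes 1/32.
Mieczyslaw is living and takes 1/32.
Zofia is living and takes 1/32.
Eliasz is living and takes 1/4.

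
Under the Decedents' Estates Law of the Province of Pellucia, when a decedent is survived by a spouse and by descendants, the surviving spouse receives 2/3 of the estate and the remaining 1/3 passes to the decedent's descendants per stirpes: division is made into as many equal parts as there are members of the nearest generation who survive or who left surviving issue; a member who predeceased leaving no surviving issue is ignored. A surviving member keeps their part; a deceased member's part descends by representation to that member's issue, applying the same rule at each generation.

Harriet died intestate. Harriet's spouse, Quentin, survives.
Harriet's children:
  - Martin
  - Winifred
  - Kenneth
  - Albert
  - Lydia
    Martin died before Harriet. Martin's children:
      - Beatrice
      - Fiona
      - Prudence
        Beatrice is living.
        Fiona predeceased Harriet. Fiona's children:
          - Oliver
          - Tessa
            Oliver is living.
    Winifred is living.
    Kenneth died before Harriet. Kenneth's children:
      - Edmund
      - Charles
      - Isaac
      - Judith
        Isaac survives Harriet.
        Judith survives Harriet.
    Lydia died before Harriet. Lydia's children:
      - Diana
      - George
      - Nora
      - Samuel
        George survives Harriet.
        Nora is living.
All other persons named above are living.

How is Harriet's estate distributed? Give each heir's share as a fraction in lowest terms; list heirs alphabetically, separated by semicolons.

Albert 1/15; Beatrice 1/45; Charles 1/60; Diana 1/60; Edmund 1/60; George 1/60; Isaac 1/60; Judith 1/60; Nora 1/60; Oliver 1/90; Prudence 1/45; Quentin 2/3; Samuel 1/60; Tessa 1/90; Winifred 1/15

Quentin, as surviving spouse, takes 2/3.
The remaining 1/3 passes to Harriet's descendants per stirpes.
The 1/3 is divided into 5 equal shares of 1/15 among Martin, Winifred, Kenneth, Albert, Lydia.
Martin predeceased; the 1/15 allotted to Martin's branch passes to Martin's issue by representation.
The 1/15 is divided into 3 equal shares of 1/45 among Beatrice, Fiona, Prudence.
Beatrice is living and takes 1/45.
Fiona predeceased; the 1/45 allotted to Fiona's branch passes to Fiona's issue by representation.
The 1/45 is divided into 2 equal shares of 1/90 among Oliver, Tessa.
Oliver is living and takes 1/90.
Tessa is living and takes 1/90.
Prudence is living and takes 1/45.
Winifred is living and takes 1/15.
Kenneth predeceased; the 1/15 allotted to Kenneth's branch passes to Kenneth's issue by representation.
The 1/15 is divided into 4 equal shares of 1/60 among Edmund, Charles, Isaac, Judith.
Edmund is living and takes 1/60.
Charles is living and takes 1/60.
Isaac is living and takes 1/60.
Judith is living and takes 1/60.
Albert is living and takes 1/15.
Lydia predeceased; the 1/15 allotted to Lydia's branch passes to Lydia's issue by representation.
The 1/15 is divided into 4 equal shares of 1/60 among Diana, George, Nora, Samuel.
Diana is living and takes 1/60.
George is living and takes 1/60.
Nora is living and takes 1/60.
Samuel is living and takes 1/60.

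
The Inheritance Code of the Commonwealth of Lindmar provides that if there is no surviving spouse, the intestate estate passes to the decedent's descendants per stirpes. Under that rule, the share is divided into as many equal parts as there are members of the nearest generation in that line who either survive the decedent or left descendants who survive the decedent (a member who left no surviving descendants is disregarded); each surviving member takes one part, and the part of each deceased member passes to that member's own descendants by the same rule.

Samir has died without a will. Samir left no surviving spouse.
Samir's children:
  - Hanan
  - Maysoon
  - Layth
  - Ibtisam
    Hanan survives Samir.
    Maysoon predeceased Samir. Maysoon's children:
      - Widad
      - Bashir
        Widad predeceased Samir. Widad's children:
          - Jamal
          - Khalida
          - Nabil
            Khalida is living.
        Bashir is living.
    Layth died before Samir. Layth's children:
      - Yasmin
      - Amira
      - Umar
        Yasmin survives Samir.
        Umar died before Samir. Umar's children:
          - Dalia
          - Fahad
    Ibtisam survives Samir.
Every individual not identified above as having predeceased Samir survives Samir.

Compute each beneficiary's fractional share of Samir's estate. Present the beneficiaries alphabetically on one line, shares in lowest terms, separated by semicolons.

There is no surviving spouse, so the entire estate passes to Samir's descendants per stirpes.
The estate is divided into 4 equal shares of 1/4 among Hanan, Maysoon, Layth, Ibtisam.
Hanan is living and takes 1/4.
Maysoon predeceased; the 1/4 allotted to Maysoon's branch passes to Maysoon's issue by representation.
The 1/4 is divided into 2 equal shares of 1/8 among Widad, Bashir.
Widad predeceased; the 1/8 allotted to Widad's branch passes to Widad's issue by representation.
The 1/8 is divided into 3 equal shares of 1/24 among Jamal, Khalida, Nabil.
Jamal is living and takes 1/24.
Khalida is living and takes 1/24.
Nabil is living and takes 1/24.
Bashir is living and takes 1/8.
Layth predeceased; the 1/4 allotted to Layth's branch passes to Layth's issue by representation.
The 1/4 is divided into 3 equal shares of 1/12 among Yasmin, Amira, Umar.
Yasmin is living and takes 1/12.
Amira is living and takes 1/12.
Umar predeceased; the 1/12 allotted to Umar's branch passes to Umar's issue by representation.
The 1/12 is divided into 2 equal shares of 1/24 among Dalia, Fahad.
Dalia is living and takes 1/24.
Fahad is living and takes 1/24.
Ibtisam is living and takes 1/4.

Amira 1/12; Bashir 1/8; Dalia 1/24; Fahad 1/24; Hanan 1/4; Ibtisam 1/4; Jamal 1/24; Khalida 1/24; Nabil 1/24; Yasmin 1/12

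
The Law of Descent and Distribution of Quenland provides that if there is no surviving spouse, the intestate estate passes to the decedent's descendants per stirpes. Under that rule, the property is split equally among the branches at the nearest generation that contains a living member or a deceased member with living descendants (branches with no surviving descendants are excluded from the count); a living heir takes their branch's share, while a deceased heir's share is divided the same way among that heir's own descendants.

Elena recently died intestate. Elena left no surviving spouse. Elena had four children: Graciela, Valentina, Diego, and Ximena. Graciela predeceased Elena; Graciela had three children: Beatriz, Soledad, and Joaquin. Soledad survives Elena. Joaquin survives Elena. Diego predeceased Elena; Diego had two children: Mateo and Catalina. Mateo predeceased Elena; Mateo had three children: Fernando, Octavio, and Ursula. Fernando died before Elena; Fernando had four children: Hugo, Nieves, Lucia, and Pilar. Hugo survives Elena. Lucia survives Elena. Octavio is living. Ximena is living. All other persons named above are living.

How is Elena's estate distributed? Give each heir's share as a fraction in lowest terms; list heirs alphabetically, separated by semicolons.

There is no surviving spouse, so the entire estate passes to Elena's descendants per stirpes.
The estate is divided into 4 equal shares of 1/4 among Graciela, Valentina, Diego, Ximena.
Graciela predeceased; the 1/4 allotted to Graciela's branch passes to Graciela's issue by representation.
The 1/4 is divided into 3 equal shares of 1/12 among Beatriz, Soledad, Joaquin.
Beatriz is living and takes 1/12.
Soledad is living and takes 1/12.
Joaquin is living and takes 1/12.
Valentina is living and takes 1/4.
Diego predeceased; the 1/4 allotted to Diego's branch passes to Diego's issue by representation.
The 1/4 is divided into 2 equal shares of 1/8 among Mateo, Catalina.
Mateo predeceased; the 1/8 allotted to Mateo's branch passes to Mateo's issue by representation.
The 1/8 is divided into 3 equal shares of 1/24 among Fernando, Octavio, Ursula.
Fernando predeceased; the 1/24 allotted to Fernando's branch passes to Fernando's issue by representation.
The 1/24 is divided into 4 equal shares of 1/96 among Hugo, Nieves, Lucia, Pilar.
Hugo is living and takes 1/96.
Nieves is living and takes 1/96.
Lucia is living and takes 1/96.
Pilar is living and takes 1/96.
Octavio is living and takes 1/24.
Ursula is living and takes 1/24.
Catalina is living and takes 1/8.
Ximena is living and takes 1/4.

Beatriz 1/12; Catalina 1/8; Hugo 1/96; Joaquin 1/12; Lucia 1/96; Nieves 1/96; Octavio 1/24; Pilar 1/96; Soledad 1/12; Ursula 1/24; Valentina 1/4; Ximena 1/4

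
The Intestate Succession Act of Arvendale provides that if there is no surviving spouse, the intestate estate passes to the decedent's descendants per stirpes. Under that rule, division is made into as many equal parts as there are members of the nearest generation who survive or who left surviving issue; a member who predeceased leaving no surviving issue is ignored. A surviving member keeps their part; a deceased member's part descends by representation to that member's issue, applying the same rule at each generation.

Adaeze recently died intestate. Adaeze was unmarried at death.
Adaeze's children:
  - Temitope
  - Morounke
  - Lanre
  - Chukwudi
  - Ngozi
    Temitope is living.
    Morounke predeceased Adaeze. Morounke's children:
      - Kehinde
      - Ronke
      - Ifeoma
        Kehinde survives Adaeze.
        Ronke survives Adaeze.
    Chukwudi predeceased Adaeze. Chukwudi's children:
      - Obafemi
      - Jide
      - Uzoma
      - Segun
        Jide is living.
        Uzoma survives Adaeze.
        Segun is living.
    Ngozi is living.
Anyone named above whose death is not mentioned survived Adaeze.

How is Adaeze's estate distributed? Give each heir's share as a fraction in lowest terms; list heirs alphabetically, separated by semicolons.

There is no surviving spouse, so the entire estate passes to Adaeze's descendants per stirpes.
The estate is divided into 5 equal shares of 1/5 among Temitope, Morounke, Lanre, Chukwudi, Ngozi.
Temitope is living and takes 1/5.
Morounke predeceased; the 1/5 allotted to Morounke's branch passes to Morounke's issue by representation.
The 1/5 is divided into 3 equal shares of 1/15 among Kehinde, Ronke, Ifeoma.
Kehinde is living and takes 1/15.
Ronke is living and takes 1/15.
Ifeoma is living and takes 1/15.
Lanre is living and takes 1/5.
Chukwudi predeceased; the 1/5 allotted to Chukwudi's branch passes to Chukwudi's issue by representation.
The 1/5 is divided into 4 equal shares of 1/20 among Obafemi, Jide, Uzoma, Segun.
Obafemi is living and takes 1/20.
Jide is living and takes 1/20.
Uzoma is living and takes 1/20.
Segun is living and takes 1/20.
Ngozi is living and takes 1/5.

Ifeoma 1/15; Jide 1/20; Kehinde 1/15; Lanre 1/5; Ngozi 1/5; Obafemi 1/20; Ronke 1/15; Segun 1/20; Temitope 1/5; Uzoma 1/20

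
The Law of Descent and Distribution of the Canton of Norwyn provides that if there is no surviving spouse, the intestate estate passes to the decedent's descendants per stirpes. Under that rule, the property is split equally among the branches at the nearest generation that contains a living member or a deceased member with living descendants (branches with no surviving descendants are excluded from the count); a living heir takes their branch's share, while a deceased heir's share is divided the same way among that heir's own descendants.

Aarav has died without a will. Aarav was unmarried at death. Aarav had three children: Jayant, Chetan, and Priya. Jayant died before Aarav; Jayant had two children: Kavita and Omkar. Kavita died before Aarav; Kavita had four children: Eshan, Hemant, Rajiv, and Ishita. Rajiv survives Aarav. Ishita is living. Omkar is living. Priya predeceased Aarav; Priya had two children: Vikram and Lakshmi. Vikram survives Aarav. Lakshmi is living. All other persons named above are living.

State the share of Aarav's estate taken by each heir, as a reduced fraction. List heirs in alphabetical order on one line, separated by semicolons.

There is no surviving spouse, so the entire estate passes to Aarav's descendants per stirpes.
The estate is divided into 3 equal shares of 1/3 among Jayant, Chetan, Priya.
Jayant predeceased; the 1/3 allotted to Jayant's branch passes to Jayant's issue by representation.
The 1/3 is divided into 2 equal shares of 1/6 among Kavita, Omkar.
Kavita predeceased; the 1/6 allotted to Kavita's branch passes to Kavita's issue by representation.
The 1/6 is divided into 4 equal shares of 1/24 among Eshan, Hemant, Rajiv, Ishita.
Eshan is living and takes 1/24.
Hemant is living and takes 1/24.
Rajiv is living and takes 1/24.
Ishita is living and takes 1/24.
Omkar is living and takes 1/6.
Chetan is living and takes 1/3.
Priya predeceased; the 1/3 allotted to Priya's branch passes to Priya's issue by representation.
The 1/3 is divided into 2 equal shares of 1/6 among Vikram, Lakshmi.
Vikram is living and takes 1/6.
Lakshmi is living and takes 1/6.

Chetan 1/3; Eshan 1/24; Hemant 1/24; Ishita 1/24; Lakshmi 1/6; Omkar 1/6; Rajiv 1/24; Vikram 1/6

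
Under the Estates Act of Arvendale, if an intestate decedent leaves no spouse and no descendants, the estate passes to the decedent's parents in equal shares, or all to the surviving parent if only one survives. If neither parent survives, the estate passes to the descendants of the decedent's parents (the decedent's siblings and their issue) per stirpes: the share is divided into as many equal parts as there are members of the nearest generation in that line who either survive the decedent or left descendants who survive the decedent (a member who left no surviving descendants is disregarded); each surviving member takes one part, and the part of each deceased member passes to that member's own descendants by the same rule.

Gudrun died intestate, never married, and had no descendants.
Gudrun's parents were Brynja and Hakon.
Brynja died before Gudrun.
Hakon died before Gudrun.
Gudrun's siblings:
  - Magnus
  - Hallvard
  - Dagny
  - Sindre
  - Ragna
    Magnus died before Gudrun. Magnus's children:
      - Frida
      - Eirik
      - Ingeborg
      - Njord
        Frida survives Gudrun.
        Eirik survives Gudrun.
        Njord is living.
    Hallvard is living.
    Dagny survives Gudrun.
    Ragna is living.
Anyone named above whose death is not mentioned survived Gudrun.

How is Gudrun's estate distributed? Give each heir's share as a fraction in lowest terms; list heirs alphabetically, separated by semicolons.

Dagny 1/5; Eirik 1/20; Frida 1/20; Hallvard 1/5; Ingeborg 1/20; Njord 1/20; Ragna 1/5; Sindre 1/5

Neither parent survives and there are no descendants, so the estate passes to Gudrun's siblings and their issue per stirpes.
The estate is divided into 5 equal shares of 1/5 among Magnus, Hallvard, Dagny, Sindre, Ragna.
Magnus predeceased; the 1/5 allotted to Magnus's branch passes to Magnus's issue by representation.
The 1/5 is divided into 4 equal shares of 1/20 among Frida, Eirik, Ingeborg, Njord.
Frida is living and takes 1/20.
Eirik is living and takes 1/20.
Ingeborg is living and takes 1/20.
Njord is living and takes 1/20.
Hallvard is living and takes 1/5.
Dagny is living and takes 1/5.
Sindre is living and takes 1/5.
Ragna is living and takes 1/5.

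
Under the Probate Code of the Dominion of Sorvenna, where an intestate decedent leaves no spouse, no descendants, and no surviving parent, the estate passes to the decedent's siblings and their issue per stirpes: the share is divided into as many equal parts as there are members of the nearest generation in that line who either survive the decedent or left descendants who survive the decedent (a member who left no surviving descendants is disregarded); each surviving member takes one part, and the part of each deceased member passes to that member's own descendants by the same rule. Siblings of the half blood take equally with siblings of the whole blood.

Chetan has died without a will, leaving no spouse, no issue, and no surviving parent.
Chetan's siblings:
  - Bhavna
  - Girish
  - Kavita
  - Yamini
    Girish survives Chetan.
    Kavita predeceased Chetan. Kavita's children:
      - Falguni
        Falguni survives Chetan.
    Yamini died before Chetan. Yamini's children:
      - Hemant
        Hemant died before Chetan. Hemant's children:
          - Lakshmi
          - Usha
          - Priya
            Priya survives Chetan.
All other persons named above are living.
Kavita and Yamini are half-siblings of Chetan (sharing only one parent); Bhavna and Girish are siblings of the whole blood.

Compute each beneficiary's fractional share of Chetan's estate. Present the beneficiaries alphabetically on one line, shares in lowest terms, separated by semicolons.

Bhavna 1/4; Falguni 1/4; Girish 1/4; Lakshmi 1/12; Priya 1/12; Usha 1/12

No spouse, descendants, or parent survives, so the estate passes to Chetan's siblings per stirpes.
Half-blood and whole-blood siblings take equally under the stated rule.
The estate is divided into 4 equal shares of 1/4 among Bhavna, Girish, Kavita, Yamini.
Bhavna is living and takes 1/4.
Girish is living and takes 1/4.
Kavita predeceased; the 1/4 allotted to Kavita's branch passes to Kavita's issue by representation.
Falguni is the sole taker at this level and receives the full 1/4.
Yamini predeceased; the 1/4 allotted to Yamini's branch passes to Yamini's issue by representation.
Hemant's line is the sole branch at this level, so the full 1/4 passes to Hemant's issue by representation.
The 1/4 is divided into 3 equal shares of 1/12 among Lakshmi, Usha, Priya.
Lakshmi is living and takes 1/12.
Usha is living and takes 1/12.
Priya is living and takes 1/12.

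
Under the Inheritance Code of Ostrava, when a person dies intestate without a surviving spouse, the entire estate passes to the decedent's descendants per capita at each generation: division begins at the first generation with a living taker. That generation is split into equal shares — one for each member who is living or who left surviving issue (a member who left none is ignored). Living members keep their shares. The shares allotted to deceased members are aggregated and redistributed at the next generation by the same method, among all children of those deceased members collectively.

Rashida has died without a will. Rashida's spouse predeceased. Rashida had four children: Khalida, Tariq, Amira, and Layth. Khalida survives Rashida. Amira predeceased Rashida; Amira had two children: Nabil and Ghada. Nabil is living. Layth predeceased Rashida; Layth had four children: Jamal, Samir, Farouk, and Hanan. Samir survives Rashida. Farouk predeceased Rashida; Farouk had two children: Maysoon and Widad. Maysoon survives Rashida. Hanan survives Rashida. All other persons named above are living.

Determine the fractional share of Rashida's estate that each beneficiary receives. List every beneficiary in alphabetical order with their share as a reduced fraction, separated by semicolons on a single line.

There is no surviving spouse, so the entire estate passes to Rashida's descendants per capita at each generation.
At generation 1 (Khalida, Tariq, Amira, Layth) there are 4 shares of (1)/4 = 1/4 each.
Living: Khalida and Tariq — each takes 1/4.
Deceased: Amira and Layth. Their combined 1/2 is pooled and carried to generation 2.
At generation 2 (Nabil, Ghada, Jamal, Samir, Farouk, Hanan) there are 6 shares of (1/2)/6 = 1/12 each.
Living: Nabil, Ghada, Jamal, Samir, and Hanan — each takes 1/12.
Deceased: Farouk. That 1/12 share is carried to generation 3.
At generation 3 (Maysoon, Widad) there are 2 shares of (1/12)/2 = 1/24 each.
Living: Maysoon and Widad — each takes 1/24.

Ghada 1/12; Hanan 1/12; Jamal 1/12; Khalida 1/4; Maysoon 1/24; Nabil 1/12; Samir 1/12; Tariq 1/4; Widad 1/24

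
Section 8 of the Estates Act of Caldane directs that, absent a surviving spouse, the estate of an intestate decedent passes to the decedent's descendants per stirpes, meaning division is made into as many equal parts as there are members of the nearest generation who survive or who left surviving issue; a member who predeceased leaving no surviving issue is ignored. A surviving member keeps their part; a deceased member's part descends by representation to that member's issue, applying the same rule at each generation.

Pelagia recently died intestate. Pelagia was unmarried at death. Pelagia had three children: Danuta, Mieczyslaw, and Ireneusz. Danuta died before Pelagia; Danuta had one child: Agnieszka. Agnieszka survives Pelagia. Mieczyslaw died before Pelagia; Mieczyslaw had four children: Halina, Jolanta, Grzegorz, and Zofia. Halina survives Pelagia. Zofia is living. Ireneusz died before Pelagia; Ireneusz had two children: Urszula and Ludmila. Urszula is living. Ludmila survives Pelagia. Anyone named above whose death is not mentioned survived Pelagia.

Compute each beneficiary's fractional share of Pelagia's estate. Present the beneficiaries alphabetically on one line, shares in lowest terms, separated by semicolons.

Agnieszka 1/3; Grzegorz 1/12; Halina 1/12; Jolanta 1/12; Ludmila 1/6; Urszula 1/6; Zofia 1/12

There is no surviving spouse, so the entire estate passes to Pelagia's descendants per stirpes.
The estate is divided into 3 equal shares of 1/3 among Danuta, Mieczyslaw, Ireneusz.
Danuta predeceased; the 1/3 allotted to Danuta's branch passes to Danuta's issue by representation.
Agnieszka is the sole taker at this level and receives the full 1/3.
Mieczyslaw predeceased; the 1/3 allotted to Mieczyslaw's branch passes to Mieczyslaw's issue by representation.
The 1/3 is divided into 4 equal shares of 1/12 among Halina, Jolanta, Grzegorz, Zofia.
Halina is living and takes 1/12.
Jolanta is living and takes 1/12.
Grzegorz is living and takes 1/12.
Zofia is living and takes 1/12.
Ireneusz predeceased; the 1/3 allotted to Ireneusz's branch passes to Ireneusz's issue by representation.
The 1/3 is divided into 2 equal shares of 1/6 among Urszula, Ludmila.
Urszula is living and takes 1/6.
Ludmila is living and takes 1/6.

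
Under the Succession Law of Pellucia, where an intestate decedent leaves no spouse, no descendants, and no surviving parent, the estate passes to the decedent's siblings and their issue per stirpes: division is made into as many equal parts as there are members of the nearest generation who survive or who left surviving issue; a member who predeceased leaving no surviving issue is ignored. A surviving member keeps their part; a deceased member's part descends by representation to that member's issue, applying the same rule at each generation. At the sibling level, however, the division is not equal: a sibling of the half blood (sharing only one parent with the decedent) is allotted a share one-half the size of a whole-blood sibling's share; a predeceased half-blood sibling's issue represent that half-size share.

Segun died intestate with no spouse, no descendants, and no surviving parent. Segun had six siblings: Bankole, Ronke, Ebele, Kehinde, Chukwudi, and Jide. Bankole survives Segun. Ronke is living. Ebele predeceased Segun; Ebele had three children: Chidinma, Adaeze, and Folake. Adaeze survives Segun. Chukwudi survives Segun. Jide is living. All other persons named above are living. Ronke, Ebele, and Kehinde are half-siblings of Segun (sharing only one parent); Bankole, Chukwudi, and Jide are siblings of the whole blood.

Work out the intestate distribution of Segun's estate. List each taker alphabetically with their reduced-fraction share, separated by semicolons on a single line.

Adaeze 1/27; Bankole 2/9; Chidinma 1/27; Chukwudi 2/9; Folake 1/27; Jide 2/9; Kehinde 1/9; Ronke 1/9

No spouse, descendants, or parent survives, so the estate passes to Segun's siblings per stirpes.
Half-blood siblings count for one-half the weight of whole-blood siblings at the initial division.
Dividing 1 in proportion to weights (total weight 9/2): Bankole (weight 1) → 2/9; Ronke (weight 1/2) → 1/9; Ebele (weight 1/2) → 1/9; Kehinde (weight 1/2) → 1/9; Chukwudi (weight 1) → 2/9; Jide (weight 1) → 2/9.
Bankole is living and takes 2/9.
Ronke is living and takes 1/9.
Ebele predeceased; the 1/9 allotted to Ebele's branch passes to Ebele's issue by representation.
The 1/9 is divided into 3 equal shares of 1/27 among Chidinma, Adaeze, Folake.
Chidinma is living and takes 1/27.
Adaeze is living and takes 1/27.
Folake is living and takes 1/27.
Kehinde is living and takes 1/9.
Chukwudi is living and takes 2/9.
Jide is living and takes 2/9.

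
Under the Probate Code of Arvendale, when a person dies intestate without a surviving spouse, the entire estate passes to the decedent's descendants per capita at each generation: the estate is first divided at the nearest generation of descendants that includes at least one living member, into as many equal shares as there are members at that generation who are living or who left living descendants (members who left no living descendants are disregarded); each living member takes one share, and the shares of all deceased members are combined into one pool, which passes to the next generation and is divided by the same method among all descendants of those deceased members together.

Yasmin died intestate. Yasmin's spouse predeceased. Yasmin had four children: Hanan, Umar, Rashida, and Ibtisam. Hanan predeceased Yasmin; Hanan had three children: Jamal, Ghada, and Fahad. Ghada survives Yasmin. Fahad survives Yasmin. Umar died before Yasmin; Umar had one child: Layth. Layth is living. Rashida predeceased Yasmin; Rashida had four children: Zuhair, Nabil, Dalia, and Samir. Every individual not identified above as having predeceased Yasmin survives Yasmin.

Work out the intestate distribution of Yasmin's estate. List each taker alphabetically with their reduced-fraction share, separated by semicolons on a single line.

Dalia 3/32; Fahad 3/32; Ghada 3/32; Ibtisam 1/4; Jamal 3/32; Layth 3/32; Nabil 3/32; Samir 3/32; Zuhair 3/32

There is no surviving spouse, so the entire estate passes to Yasmin's descendants per capita at each generation.
At generation 1 (Hanan, Umar, Rashida, Ibtisam) there are 4 shares of (1)/4 = 1/4 each.
Living: Ibtisam — each takes 1/4.
Deceased: Hanan, Umar, and Rashida. Their combined 3/4 is pooled and carried to generation 2.
At generation 2 (Jamal, Ghada, Fahad, Layth, Zuhair, Nabil, Dalia, Samir) there are 8 shares of (3/4)/8 = 3/32 each.
Living: Jamal, Ghada, Fahad, Layth, Zuhair, Nabil, Dalia, and Samir — each takes 3/32.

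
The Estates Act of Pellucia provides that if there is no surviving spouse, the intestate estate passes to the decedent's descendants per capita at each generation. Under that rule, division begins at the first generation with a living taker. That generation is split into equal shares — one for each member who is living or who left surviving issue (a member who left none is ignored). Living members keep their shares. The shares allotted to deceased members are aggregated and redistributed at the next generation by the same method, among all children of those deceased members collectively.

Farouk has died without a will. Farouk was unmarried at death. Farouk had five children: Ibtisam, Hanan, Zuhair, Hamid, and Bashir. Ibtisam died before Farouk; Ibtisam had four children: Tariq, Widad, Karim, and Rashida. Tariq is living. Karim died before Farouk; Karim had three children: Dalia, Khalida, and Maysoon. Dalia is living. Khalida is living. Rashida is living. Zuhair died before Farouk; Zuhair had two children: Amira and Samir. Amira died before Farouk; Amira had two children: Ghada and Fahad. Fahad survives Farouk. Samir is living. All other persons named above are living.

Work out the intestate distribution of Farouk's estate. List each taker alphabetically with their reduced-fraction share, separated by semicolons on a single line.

Bashir 1/5; Dalia 2/75; Fahad 2/75; Ghada 2/75; Hamid 1/5; Hanan 1/5; Khalida 2/75; Maysoon 2/75; Rashida 1/15; Samir 1/15; Tariq 1/15; Widad 1/15

There is no surviving spouse, so the entire estate passes to Farouk's descendants per capita at each generation.
At generation 1 (Ibtisam, Hanan, Zuhair, Hamid, Bashir) there are 5 shares of (1)/5 = 1/5 each.
Living: Hanan, Hamid, and Bashir — each takes 1/5.
Deceased: Ibtisam and Zuhair. Their combined 2/5 is pooled and carried to generation 2.
At generation 2 (Tariq, Widad, Karim, Rashida, Amira, Samir) there are 6 shares of (2/5)/6 = 1/15 each.
Living: Tariq, Widad, Rashida, and Samir — each takes 1/15.
Deceased: Karim and Amira. Their combined 2/15 is pooled and carried to generation 3.
At generation 3 (Dalia, Khalida, Maysoon, Ghada, Fahad) there are 5 shares of (2/15)/5 = 2/75 each.
Living: Dalia, Khalida, Maysoon, Ghada, and Fahad — each takes 2/75.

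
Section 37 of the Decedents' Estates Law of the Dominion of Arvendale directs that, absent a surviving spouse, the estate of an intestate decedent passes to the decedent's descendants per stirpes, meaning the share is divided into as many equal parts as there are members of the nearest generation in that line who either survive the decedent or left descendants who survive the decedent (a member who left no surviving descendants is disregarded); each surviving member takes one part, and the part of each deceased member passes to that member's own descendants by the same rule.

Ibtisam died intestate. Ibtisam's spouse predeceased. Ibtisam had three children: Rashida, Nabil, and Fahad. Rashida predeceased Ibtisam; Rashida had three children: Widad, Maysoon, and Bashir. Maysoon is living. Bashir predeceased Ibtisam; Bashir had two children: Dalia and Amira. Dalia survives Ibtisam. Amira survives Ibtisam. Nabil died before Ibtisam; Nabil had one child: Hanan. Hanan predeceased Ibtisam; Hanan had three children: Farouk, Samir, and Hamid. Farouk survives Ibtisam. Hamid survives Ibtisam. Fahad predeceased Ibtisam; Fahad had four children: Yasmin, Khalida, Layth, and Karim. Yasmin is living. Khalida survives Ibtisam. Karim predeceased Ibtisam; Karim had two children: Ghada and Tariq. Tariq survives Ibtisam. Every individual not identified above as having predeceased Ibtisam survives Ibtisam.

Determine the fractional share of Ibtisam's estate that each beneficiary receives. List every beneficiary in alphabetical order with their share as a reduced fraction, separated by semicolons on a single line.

Amira 1/18; Dalia 1/18; Farouk 1/9; Ghada 1/24; Hamid 1/9; Khalida 1/12; Layth 1/12; Maysoon 1/9; Samir 1/9; Tariq 1/24; Widad 1/9; Yasmin 1/12

There is no surviving spouse, so the entire estate passes to Ibtisam's descendants per stirpes.
The estate is divided into 3 equal shares of 1/3 among Rashida, Nabil, Fahad.
Rashida predeceased; the 1/3 allotted to Rashida's branch passes to Rashida's issue by representation.
The 1/3 is divided into 3 equal shares of 1/9 among Widad, Maysoon, Bashir.
Widad is living and takes 1/9.
Maysoon is living and takes 1/9.
Bashir predeceased; the 1/9 allotted to Bashir's branch passes to Bashir's issue by representation.
The 1/9 is divided into 2 equal shares of 1/18 among Dalia, Amira.
Dalia is living and takes 1/18.
Amira is living and takes 1/18.
Nabil predeceased; the 1/3 allotted to Nabil's branch passes to Nabil's issue by representation.
Hanan's line is the sole branch at this level, so the full 1/3 passes to Hanan's issue by representation.
The 1/3 is divided into 3 equal shares of 1/9 among Farouk, Samir, Hamid.
Farouk is living and takes 1/9.
Samir is living and takes 1/9.
Hamid is living and takes 1/9.
Fahad predeceased; the 1/3 allotted to Fahad's branch passes to Fahad's issue by representation.
The 1/3 is divided into 4 equal shares of 1/12 among Yasmin, Khalida, Layth, Karim.
Yasmin is living and takes 1/12.
Khalida is living and takes 1/12.
Layth is living and takes 1/12.
Karim predeceased; the 1/12 allotted to Karim's branch passes to Karim's issue by representation.
The 1/12 is divided into 2 equal shares of 1/24 among Ghada, Tariq.
Ghada is living and takes 1/24.
Tariq is living and takes 1/24.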